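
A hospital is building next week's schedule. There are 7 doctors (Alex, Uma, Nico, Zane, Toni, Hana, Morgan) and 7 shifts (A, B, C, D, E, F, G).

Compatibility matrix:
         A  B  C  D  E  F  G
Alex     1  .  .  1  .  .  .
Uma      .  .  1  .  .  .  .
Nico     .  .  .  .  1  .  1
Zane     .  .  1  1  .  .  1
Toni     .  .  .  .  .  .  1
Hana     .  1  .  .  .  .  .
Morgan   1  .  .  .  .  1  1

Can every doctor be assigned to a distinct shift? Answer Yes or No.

Yes

A valid assignment of size 7: Alex-A, Uma-C, Nico-E, Zane-D, Toni-G, Hana-B, Morgan-F.
Every doctor is matched, so this is a perfect matching.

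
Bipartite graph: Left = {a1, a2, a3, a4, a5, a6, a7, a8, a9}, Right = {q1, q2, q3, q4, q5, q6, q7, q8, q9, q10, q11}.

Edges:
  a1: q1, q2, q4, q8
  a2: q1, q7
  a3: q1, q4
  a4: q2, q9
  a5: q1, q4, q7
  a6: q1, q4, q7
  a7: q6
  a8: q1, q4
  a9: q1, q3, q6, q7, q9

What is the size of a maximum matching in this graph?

7

A valid assignment of size 7: a1-q8, a2-q7, a3-q1, a4-q2, a5-q4, a7-q6, a9-q9.
The set {a2, a3, a5, a6, a8} has only 3 neighbours ({q1, q4, q7}), so by Hall's theorem at most 7 of the 9 left vertices can be matched.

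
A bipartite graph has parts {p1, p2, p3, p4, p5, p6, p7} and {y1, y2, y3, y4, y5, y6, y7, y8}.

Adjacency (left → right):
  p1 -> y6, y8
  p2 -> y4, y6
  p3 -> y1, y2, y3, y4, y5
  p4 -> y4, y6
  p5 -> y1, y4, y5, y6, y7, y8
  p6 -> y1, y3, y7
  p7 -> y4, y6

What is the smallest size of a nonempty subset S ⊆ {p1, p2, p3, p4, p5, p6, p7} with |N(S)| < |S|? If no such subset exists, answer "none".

3

Take S = {p2, p4, p7}. Its neighbourhood is {y4, y6}, so |N(S)| = 2 < |S| = 3.
Every subset of size less than 3 has at least as many neighbours as members, so 3 is the minimum.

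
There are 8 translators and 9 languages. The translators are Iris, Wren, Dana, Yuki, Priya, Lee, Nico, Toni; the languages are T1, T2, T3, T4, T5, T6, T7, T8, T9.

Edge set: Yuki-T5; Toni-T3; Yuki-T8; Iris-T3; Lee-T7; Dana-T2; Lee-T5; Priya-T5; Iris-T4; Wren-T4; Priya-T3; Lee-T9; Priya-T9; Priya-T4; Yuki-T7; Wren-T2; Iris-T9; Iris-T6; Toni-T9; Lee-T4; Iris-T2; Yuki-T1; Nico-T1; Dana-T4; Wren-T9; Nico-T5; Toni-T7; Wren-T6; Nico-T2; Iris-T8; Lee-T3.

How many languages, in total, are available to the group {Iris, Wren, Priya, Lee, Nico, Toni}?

The union of neighbours of {Iris, Wren, Priya, Lee, Nico, Toni} is {T1, T2, T3, T4, T5, T6, T7, T8, T9}, which has 9 elements.
Since |N(S)| = 9 ≥ |S| = 6, Hall's condition holds for this subset.

9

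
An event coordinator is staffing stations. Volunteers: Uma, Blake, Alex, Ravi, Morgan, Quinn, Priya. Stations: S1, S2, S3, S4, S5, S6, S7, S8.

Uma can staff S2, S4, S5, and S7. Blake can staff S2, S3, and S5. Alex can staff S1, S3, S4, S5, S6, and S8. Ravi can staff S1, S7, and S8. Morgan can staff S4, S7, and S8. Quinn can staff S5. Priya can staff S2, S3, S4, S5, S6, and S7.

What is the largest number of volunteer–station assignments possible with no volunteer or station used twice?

One maximum matching: Uma→S4, Blake→S3, Alex→S6, Ravi→S8, Morgan→S7, Quinn→S5, Priya→S2.
This saturates every volunteer, so 7 is the maximum.

7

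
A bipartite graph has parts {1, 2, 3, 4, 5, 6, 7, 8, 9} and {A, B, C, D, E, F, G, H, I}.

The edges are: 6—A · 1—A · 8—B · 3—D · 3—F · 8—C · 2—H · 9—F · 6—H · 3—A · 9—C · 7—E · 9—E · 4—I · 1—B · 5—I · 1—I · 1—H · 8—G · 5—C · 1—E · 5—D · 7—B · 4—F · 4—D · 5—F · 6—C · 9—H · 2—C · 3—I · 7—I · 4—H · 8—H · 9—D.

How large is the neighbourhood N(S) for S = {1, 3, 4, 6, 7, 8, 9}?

9

The union of neighbours of {1, 3, 4, 6, 7, 8, 9} is {A, B, C, D, E, F, G, H, I}, which has 9 elements.
Since |N(S)| = 9 ≥ |S| = 7, Hall's condition holds for this subset.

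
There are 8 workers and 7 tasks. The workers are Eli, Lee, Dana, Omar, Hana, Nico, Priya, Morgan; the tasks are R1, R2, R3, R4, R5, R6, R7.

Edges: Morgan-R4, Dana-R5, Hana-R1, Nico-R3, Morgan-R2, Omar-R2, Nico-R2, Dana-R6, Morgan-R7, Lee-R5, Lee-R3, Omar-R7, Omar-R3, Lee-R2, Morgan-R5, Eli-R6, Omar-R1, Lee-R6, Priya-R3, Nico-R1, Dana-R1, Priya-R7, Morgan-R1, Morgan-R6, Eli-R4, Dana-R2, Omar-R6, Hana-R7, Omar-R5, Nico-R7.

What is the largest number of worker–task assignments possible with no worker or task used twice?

7

One maximum matching: Eli→R4, Lee→R5, Dana→R6, Omar→R2, Hana→R1, Nico→R3, Priya→R7.
The set {Eli, Lee, Dana, Omar, Hana, Nico, Priya, Morgan} has only 7 neighbours ({R1, R2, R3, R4, R5, R6, R7}), so by Hall's theorem at most 7 of the 8 workers can be matched.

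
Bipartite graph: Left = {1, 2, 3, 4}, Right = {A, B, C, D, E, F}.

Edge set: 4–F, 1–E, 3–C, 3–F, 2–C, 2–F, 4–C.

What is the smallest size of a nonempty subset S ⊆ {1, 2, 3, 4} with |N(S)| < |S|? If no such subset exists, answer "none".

Take S = {2, 3, 4}. Its neighbourhood is {C, F}, so |N(S)| = 2 < |S| = 3.
Every subset of size less than 3 has at least as many neighbours as members, so 3 is the minimum.

3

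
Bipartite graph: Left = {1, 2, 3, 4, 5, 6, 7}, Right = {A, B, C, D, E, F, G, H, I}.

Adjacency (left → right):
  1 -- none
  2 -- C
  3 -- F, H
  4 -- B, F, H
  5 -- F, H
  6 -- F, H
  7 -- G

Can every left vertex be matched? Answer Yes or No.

The set {1, 3, 5, 6} has only 2 neighbours ({F, H}), so by Hall's theorem at most 5 of the 7 left vertices can be matched.
Hence no matching covers every left vertex.

No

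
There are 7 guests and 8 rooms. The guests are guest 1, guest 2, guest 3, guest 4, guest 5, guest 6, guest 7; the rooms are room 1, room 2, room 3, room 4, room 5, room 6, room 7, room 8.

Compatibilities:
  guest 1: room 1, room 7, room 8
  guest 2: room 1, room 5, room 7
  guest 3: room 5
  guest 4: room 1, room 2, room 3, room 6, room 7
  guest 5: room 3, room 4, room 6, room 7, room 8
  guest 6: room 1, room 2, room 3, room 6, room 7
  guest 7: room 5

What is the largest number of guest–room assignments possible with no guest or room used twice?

A valid assignment of size 6: guest 1-room 7, guest 2-room 1, guest 3-room 5, guest 4-room 3, guest 5-room 8, guest 6-room 2.
The set {guest 3, guest 7} has only 1 neighbour ({room 5}), so by Hall's theorem at most 6 of the 7 guests can be matched.

6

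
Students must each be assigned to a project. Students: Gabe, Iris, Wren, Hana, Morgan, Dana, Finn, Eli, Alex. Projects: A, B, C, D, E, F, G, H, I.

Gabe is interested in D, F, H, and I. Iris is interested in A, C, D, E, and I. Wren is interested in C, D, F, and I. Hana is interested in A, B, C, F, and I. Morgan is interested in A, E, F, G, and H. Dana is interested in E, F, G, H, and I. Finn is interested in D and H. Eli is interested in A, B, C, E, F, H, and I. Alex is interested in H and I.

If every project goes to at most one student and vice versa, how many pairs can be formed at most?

One maximum matching: Gabe-I, Iris-A, Wren-C, Hana-B, Morgan-F, Dana-G, Finn-D, Eli-E, Alex-H.
This saturates every student, so 9 is the maximum.

9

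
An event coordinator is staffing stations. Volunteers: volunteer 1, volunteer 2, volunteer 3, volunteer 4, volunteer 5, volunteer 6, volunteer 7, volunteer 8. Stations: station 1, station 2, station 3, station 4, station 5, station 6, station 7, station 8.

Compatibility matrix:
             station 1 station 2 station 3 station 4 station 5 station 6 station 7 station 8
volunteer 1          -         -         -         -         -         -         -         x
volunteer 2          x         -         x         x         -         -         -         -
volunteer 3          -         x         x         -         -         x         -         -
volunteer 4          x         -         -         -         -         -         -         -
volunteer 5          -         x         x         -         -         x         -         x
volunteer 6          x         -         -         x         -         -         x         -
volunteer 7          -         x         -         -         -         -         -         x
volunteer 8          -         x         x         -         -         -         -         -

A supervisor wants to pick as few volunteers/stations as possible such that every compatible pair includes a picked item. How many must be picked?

7

The 7 edges volunteer 1–station 8, volunteer 2–station 4, volunteer 3–station 6, volunteer 4–station 1, volunteer 5–station 3, volunteer 6–station 7, volunteer 7–station 2 form a matching, so any vertex cover needs at least 7 vertices (one per matched edge).
Conversely {volunteer 2, volunteer 4, volunteer 6, station 2, station 3, station 6, station 8} meets every edge and has exactly 7 vertices, so 7 is optimal.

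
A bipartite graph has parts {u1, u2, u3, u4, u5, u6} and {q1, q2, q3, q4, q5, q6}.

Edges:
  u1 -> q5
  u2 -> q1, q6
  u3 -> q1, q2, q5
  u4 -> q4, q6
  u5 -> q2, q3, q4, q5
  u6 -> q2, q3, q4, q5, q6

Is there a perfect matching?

One maximum matching: u1→q5, u2→q1, u3→q2, u4→q4, u5→q3, u6→q6.
Every left vertex is matched, so this is a perfect matching.

Yes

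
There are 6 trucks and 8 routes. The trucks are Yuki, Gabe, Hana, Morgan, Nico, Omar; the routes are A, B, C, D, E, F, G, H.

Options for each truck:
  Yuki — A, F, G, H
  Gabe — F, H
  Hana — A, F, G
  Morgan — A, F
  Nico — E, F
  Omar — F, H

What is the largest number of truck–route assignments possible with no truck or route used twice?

For example, pair Yuki-A, Gabe-H, Hana-G, Morgan-F, Nico-E.
The set {Yuki, Gabe, Hana, Morgan, Omar} has only 4 neighbours ({A, F, G, H}), so by Hall's theorem at most 5 of the 6 trucks can be matched.

5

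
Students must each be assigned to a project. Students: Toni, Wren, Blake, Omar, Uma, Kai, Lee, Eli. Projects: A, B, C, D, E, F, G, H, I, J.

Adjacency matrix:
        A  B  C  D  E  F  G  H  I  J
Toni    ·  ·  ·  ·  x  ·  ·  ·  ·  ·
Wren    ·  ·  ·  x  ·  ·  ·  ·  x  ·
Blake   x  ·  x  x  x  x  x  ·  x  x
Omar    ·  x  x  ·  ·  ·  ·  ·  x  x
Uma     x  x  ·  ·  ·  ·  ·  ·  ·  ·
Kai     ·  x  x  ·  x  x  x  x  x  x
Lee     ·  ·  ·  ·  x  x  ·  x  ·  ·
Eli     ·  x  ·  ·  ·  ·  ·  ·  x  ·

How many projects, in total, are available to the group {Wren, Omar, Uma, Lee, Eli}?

The union of neighbours of {Wren, Omar, Uma, Lee, Eli} is {A, B, C, D, E, F, H, I, J}, which has 9 elements.
Since |N(S)| = 9 ≥ |S| = 5, Hall's condition holds for this subset.

9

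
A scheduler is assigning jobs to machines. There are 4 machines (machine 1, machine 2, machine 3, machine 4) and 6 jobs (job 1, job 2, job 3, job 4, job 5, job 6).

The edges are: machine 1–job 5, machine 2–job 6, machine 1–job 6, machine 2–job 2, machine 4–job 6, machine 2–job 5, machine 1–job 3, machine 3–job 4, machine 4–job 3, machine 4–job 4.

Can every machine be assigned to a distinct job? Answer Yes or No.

A valid assignment of size 4: machine 1–job 6, machine 2–job 2, machine 3–job 4, machine 4–job 3.
All 4 machines are covered.

Yes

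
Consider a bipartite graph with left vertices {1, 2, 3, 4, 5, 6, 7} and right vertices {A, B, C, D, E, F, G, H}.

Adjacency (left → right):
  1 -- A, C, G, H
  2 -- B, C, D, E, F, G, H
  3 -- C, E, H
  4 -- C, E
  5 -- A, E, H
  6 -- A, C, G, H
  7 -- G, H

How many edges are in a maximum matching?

6

One maximum matching: 1–G, 2–B, 3–H, 4–E, 5–A, 6–C.
The set {1, 3, 4, 5, 6, 7} has only 5 neighbours ({A, C, E, G, H}), so by Hall's theorem at most 6 of the 7 left vertices can be matched.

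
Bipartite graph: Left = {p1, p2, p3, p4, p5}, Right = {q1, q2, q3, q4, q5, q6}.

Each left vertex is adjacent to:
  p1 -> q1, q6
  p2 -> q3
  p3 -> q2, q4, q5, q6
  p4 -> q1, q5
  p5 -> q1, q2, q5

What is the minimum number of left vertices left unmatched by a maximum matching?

0

A valid assignment of size 5: p1–q1, p2–q3, p3–q6, p4–q5, p5–q2.
All 5 left vertices are matched, so no larger matching exists.
That matches 5 of the 5, leaving 0 unmatched; no matching can do better.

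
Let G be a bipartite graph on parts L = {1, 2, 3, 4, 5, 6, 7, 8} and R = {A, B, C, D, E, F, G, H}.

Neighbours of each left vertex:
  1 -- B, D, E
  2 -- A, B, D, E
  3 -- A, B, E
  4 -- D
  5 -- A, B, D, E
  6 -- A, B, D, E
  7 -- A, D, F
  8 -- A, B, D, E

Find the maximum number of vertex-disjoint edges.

5

For example, pair 1–B, 2–A, 3–E, 4–D, 7–F.
The set {1, 2, 3, 4, 5, 6, 8} has only 4 neighbours ({A, B, D, E}), so by Hall's theorem at most 5 of the 8 left vertices can be matched.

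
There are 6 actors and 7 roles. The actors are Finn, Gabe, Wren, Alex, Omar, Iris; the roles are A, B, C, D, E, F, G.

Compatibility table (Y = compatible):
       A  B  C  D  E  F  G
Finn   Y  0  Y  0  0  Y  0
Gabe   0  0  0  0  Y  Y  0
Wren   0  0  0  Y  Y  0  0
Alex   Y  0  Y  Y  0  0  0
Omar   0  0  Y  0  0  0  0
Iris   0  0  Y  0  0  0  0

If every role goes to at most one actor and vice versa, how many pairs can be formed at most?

For example, pair Finn→A, Gabe→F, Wren→E, Alex→D, Omar→C.
The set {Omar, Iris} has only 1 neighbour ({C}), so by Hall's theorem at most 5 of the 6 actors can be matched.

5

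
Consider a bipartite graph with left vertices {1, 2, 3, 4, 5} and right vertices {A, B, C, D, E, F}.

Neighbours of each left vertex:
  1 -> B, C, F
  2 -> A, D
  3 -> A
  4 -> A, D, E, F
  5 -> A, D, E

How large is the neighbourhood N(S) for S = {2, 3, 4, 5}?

4

The union of neighbours of {2, 3, 4, 5} is {A, D, E, F}, which has 4 elements.
Since |N(S)| = 4 ≥ |S| = 4, Hall's condition holds for this subset.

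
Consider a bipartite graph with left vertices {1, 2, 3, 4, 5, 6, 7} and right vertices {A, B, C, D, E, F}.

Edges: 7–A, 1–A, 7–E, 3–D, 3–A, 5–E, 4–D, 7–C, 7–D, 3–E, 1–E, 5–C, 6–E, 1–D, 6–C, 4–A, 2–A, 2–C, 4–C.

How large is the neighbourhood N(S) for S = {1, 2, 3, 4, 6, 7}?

The union of neighbours of {1, 2, 3, 4, 6, 7} is {A, C, D, E}, which has 4 elements.
Since |N(S)| = 4 < |S| = 6, Hall's condition fails for this subset.

4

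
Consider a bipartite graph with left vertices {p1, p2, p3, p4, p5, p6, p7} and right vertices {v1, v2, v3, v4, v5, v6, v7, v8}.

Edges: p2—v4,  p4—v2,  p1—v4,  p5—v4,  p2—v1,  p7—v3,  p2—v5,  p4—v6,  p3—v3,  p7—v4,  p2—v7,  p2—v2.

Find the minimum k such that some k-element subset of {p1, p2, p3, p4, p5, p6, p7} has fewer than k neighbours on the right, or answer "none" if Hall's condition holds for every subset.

1

Take S = {p6}. Its neighbourhood is {}, so |N(S)| = 0 < |S| = 1.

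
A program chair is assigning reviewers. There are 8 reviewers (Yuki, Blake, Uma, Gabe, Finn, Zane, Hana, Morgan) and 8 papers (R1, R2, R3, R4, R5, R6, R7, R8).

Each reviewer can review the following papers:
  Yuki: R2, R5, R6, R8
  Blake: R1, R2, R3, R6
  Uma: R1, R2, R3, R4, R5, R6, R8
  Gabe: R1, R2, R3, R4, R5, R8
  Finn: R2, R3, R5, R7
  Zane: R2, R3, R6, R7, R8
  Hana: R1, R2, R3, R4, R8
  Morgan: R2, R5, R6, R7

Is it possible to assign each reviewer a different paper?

Yes

For example, pair Yuki–R8, Blake–R1, Uma–R4, Gabe–R5, Finn–R3, Zane–R6, Hana–R2, Morgan–R7.
All 8 reviewers are covered.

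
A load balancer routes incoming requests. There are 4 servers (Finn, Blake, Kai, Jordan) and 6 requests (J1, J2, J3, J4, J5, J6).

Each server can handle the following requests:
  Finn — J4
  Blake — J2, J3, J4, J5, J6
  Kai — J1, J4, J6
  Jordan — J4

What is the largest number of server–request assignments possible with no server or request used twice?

For example, pair Finn-J4, Blake-J2, Kai-J6.
The set {Finn, Jordan} has only 1 neighbour ({J4}), so by Hall's theorem at most 3 of the 4 servers can be matched.

3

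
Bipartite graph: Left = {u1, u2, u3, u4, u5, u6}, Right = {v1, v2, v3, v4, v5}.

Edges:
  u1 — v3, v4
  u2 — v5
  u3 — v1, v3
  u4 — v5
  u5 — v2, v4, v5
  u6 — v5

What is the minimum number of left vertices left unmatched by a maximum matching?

2

One maximum matching: u1-v4, u2-v5, u3-v1, u5-v2.
The set {u2, u4, u6} has only 1 neighbour ({v5}), so by Hall's theorem at most 4 of the 6 left vertices can be matched.
That matches 4 of the 6, leaving 2 unmatched; no matching can do better.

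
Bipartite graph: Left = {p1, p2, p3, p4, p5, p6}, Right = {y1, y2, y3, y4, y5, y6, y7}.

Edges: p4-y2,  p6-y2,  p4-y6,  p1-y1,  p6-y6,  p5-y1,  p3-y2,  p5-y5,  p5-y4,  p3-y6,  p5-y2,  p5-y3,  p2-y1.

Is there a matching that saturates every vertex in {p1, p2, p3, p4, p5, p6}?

No

The set {p1, p2, p3, p4, p6} has only 3 neighbours ({y1, y2, y6}), so by Hall's theorem at most 4 of the 6 left vertices can be matched.
Hence no matching covers every left vertex.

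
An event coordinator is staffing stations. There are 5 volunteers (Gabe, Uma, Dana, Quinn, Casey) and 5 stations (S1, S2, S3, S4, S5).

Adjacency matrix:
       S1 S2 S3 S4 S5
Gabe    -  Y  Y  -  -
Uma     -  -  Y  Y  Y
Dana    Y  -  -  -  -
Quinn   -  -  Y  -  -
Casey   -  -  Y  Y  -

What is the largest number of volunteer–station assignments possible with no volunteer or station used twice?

For example, pair Gabe–S2, Uma–S5, Dana–S1, Quinn–S3, Casey–S4.
All 5 volunteers are matched, so no larger matching exists.

5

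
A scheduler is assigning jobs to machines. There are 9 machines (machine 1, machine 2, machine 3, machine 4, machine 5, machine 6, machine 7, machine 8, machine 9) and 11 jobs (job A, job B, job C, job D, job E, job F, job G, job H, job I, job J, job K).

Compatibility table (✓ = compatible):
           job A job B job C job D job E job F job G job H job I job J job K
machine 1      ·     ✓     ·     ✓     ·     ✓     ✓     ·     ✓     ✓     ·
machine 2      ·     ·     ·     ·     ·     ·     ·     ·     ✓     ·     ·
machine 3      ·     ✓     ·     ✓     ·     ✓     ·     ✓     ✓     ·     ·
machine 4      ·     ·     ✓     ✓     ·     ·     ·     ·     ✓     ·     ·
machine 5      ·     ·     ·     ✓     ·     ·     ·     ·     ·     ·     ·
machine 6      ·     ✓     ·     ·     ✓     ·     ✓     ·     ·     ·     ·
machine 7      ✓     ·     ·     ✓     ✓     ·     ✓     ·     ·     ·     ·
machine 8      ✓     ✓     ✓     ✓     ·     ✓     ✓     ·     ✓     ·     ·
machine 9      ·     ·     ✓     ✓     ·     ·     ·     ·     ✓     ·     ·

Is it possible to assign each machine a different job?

The set {machine 2, machine 4, machine 5, machine 9} has only 3 neighbours ({job C, job D, job I}), so by Hall's theorem at most 8 of the 9 machines can be matched.
Hence no matching covers every machine.

No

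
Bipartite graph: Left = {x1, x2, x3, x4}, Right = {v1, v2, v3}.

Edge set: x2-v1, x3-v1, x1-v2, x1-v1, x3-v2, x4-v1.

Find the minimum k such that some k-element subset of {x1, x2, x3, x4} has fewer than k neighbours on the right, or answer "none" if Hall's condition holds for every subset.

Take S = {x2, x4}. Its neighbourhood is {v1}, so |N(S)| = 1 < |S| = 2.
No single vertex violates Hall's condition since each has at least one neighbour, so 2 is the minimum.

2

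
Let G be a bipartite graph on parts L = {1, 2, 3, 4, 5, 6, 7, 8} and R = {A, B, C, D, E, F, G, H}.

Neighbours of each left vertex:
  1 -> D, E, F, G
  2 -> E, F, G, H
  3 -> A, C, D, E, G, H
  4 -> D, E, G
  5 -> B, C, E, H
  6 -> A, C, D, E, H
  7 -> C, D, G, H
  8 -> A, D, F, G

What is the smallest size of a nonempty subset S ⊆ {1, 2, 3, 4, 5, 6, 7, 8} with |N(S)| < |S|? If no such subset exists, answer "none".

A matching saturating every left vertex exists, for instance 1→E, 2→H, 3→G, 4→D, 5→B, 6→A, 7→C, 8→F.
By Hall's marriage theorem, this means |N(S)| ≥ |S| for every subset S, so no violating subset exists.

none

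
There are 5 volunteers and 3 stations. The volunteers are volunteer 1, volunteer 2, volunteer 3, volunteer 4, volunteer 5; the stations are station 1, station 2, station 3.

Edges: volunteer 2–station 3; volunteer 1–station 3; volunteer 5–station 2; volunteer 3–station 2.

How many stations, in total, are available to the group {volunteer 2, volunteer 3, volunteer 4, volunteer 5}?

2

The union of neighbours of {volunteer 2, volunteer 3, volunteer 4, volunteer 5} is {station 2, station 3}, which has 2 elements.
Since |N(S)| = 2 < |S| = 4, Hall's condition fails for this subset.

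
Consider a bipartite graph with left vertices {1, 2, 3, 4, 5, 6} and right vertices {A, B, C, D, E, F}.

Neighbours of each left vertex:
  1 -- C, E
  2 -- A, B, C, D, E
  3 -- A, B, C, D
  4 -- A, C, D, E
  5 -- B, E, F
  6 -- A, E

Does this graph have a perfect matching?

For example, pair 1–C, 2–A, 3–B, 4–D, 5–F, 6–E.
Every left vertex is matched, so this is a perfect matching.

Yes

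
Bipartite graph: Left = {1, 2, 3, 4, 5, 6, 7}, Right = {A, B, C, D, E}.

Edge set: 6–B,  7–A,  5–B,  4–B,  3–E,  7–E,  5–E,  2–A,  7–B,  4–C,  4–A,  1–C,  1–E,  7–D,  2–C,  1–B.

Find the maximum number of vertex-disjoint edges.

One maximum matching: 1-C, 2-A, 3-E, 4-B, 7-D.
The set {1, 2, 3, 4, 5, 6} has only 4 neighbours ({A, B, C, E}), so by Hall's theorem at most 5 of the 7 left vertices can be matched.

5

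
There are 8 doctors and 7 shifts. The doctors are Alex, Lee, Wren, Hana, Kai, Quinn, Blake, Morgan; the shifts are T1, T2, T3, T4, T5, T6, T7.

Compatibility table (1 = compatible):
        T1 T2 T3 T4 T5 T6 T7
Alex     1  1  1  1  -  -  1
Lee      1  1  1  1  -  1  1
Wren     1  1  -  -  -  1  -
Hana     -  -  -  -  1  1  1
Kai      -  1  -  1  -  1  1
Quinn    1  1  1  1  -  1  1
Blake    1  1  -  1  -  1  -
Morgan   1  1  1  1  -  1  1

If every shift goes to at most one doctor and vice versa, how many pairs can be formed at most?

A valid assignment of size 7: Alex→T1, Lee→T3, Wren→T6, Hana→T5, Kai→T7, Quinn→T4, Blake→T2.
The set {Alex, Lee, Wren, Kai, Quinn, Blake, Morgan} has only 6 neighbours ({T1, T2, T3, T4, T6, T7}), so by Hall's theorem at most 7 of the 8 doctors can be matched.

7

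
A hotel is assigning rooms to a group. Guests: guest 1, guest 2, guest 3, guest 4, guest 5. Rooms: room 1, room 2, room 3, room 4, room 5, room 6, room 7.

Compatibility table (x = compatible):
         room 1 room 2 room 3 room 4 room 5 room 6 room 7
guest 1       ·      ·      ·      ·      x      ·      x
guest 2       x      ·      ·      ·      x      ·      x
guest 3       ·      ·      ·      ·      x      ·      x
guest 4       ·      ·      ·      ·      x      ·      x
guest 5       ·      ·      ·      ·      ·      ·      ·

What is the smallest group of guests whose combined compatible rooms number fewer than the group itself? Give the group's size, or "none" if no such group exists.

1

Take S = {guest 5}. Its neighbourhood is {}, so |N(S)| = 0 < |S| = 1.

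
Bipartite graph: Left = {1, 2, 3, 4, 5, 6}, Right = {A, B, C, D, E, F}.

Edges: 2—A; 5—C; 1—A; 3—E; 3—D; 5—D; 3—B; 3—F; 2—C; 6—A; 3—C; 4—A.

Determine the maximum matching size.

4

A valid assignment of size 4: 1→A, 2→C, 3→E, 5→D.
The set {1, 4, 6} has only 1 neighbour ({A}), so by Hall's theorem at most 4 of the 6 left vertices can be matched.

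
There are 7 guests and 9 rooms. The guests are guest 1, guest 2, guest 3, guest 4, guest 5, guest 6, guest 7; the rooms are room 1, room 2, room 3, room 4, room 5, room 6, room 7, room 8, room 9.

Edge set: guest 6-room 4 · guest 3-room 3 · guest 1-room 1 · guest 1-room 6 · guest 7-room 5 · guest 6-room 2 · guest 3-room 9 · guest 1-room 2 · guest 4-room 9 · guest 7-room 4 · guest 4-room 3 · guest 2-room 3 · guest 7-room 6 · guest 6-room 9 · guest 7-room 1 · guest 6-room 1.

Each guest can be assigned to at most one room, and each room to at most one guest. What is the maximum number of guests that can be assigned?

One maximum matching: guest 1→room 6, guest 2→room 3, guest 3→room 9, guest 6→room 1, guest 7→room 4.
The set {guest 2, guest 3, guest 4, guest 5} has only 2 neighbours ({room 3, room 9}), so by Hall's theorem at most 5 of the 7 guests can be matched.

5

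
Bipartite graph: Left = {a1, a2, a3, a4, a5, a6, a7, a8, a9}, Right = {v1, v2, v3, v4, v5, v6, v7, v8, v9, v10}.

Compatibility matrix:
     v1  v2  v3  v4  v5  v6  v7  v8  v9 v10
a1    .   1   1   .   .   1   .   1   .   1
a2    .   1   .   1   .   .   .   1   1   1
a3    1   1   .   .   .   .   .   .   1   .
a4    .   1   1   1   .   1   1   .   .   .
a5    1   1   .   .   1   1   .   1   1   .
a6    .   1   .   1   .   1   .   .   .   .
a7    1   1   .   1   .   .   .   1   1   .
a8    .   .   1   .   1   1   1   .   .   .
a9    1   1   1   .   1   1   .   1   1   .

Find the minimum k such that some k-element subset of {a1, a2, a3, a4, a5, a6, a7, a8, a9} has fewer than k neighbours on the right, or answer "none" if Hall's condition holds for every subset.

A matching saturating every left vertex exists, for instance a1→v3, a2→v10, a3→v9, a4→v2, a5→v5, a6→v6, a7→v1, a8→v7, a9→v8.
By Hall's marriage theorem, this means |N(S)| ≥ |S| for every subset S, so no violating subset exists.

none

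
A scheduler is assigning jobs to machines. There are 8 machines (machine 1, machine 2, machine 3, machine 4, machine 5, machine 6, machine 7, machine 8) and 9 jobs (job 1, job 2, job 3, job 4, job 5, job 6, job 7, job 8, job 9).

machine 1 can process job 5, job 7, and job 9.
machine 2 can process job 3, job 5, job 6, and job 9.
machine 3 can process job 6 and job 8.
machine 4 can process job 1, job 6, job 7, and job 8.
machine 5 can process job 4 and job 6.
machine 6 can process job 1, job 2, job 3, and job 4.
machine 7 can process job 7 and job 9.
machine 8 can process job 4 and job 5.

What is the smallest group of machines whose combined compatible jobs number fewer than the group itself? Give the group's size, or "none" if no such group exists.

none

A matching saturating every machine exists, for instance machine 1→job 5, machine 2→job 9, machine 3→job 8, machine 4→job 1, machine 5→job 6, machine 6→job 2, machine 7→job 7, machine 8→job 4.
By Hall's marriage theorem, this means |N(S)| ≥ |S| for every subset S, so no violating subset exists.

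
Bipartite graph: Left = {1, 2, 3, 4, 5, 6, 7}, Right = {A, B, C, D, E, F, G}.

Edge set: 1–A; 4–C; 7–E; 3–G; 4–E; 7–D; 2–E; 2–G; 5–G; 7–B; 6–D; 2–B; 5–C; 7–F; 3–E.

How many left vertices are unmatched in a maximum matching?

For example, pair 1→A, 2→B, 3→G, 4→E, 5→C, 6→D, 7→F.
This saturates every left vertex, so 7 is the maximum.
That matches 7 of the 7, leaving 0 unmatched; no matching can do better.

0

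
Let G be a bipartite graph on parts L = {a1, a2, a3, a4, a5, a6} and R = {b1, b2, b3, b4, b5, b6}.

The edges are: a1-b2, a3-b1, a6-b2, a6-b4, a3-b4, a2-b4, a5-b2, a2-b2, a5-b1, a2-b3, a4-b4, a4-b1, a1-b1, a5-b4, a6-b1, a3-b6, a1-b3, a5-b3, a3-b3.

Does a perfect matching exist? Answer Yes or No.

The set {a1, a2, a4, a5, a6} has only 4 neighbours ({b1, b2, b3, b4}), so by Hall's theorem at most 5 of the 6 left vertices can be matched.
Hence no matching covers every left vertex.

No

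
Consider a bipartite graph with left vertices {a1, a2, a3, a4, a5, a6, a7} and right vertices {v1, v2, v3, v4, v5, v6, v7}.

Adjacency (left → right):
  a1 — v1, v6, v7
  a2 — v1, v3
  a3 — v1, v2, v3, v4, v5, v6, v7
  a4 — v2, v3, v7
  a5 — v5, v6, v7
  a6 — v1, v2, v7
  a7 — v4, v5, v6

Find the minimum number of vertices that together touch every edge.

7

A maximum matching has 7 edges (e.g. a1–v7, a2–v3, a3–v4, a4–v2, a5–v5, a6–v1, a7–v6).
By König's theorem the minimum vertex cover has the same size. One such cover is {a1, a2, a3, a4, a5, a6, a7}.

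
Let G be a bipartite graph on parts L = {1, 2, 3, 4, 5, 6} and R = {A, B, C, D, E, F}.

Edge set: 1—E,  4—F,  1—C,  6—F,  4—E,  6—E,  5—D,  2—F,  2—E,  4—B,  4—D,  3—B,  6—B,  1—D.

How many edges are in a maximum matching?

A valid assignment of size 5: 1–C, 2–F, 3–B, 4–E, 5–D.
The set {2, 3, 4, 5, 6} has only 4 neighbours ({B, D, E, F}), so by Hall's theorem at most 5 of the 6 left vertices can be matched.

5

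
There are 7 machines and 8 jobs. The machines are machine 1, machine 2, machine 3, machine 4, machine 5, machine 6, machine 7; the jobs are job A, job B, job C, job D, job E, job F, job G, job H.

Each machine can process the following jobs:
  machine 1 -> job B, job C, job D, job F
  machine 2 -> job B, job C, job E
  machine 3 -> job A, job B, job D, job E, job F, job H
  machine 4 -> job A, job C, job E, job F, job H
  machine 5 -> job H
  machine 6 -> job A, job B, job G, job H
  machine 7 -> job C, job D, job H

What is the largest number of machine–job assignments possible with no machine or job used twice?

A valid assignment of size 7: machine 1–job B, machine 2–job E, machine 3–job F, machine 4–job C, machine 5–job H, machine 6–job A, machine 7–job D.
All 7 machines are matched, so no larger matching exists.

7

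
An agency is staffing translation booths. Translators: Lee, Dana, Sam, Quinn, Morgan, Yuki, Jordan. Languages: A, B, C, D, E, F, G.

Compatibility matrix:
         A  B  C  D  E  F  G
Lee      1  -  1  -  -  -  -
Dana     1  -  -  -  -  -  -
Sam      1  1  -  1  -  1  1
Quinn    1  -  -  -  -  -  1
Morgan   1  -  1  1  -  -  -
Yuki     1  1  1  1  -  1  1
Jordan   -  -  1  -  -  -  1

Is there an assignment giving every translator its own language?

The set {Lee, Dana, Quinn, Jordan} has only 3 neighbours ({A, C, G}), so by Hall's theorem at most 6 of the 7 translators can be matched.
Hence no matching covers every translator.

No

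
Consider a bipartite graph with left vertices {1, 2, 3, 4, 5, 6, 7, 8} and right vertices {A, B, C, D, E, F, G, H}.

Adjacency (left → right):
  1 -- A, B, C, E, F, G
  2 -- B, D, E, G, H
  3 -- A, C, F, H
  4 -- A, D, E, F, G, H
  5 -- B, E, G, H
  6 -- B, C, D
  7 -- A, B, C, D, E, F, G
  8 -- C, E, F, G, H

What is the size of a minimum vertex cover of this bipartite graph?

A maximum matching has 8 edges (e.g. 1–E, 2–H, 3–C, 4–F, 5–B, 6–D, 7–A, 8–G).
By König's theorem the minimum vertex cover has the same size. One such cover is {1, 2, 3, 4, 5, 6, 7, 8}.

8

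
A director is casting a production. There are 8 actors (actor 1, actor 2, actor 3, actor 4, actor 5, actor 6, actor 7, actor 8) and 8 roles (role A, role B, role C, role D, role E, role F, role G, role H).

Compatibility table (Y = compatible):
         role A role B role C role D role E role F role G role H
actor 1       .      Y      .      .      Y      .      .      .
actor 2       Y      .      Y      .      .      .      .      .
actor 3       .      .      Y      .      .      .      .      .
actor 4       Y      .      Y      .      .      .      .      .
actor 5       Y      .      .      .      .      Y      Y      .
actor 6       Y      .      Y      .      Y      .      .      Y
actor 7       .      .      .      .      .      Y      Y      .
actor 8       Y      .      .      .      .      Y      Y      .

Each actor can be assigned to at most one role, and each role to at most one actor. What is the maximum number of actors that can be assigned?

One maximum matching: actor 1-role E, actor 2-role A, actor 3-role C, actor 5-role F, actor 6-role H, actor 7-role G.
The set {actor 2, actor 3, actor 4, actor 5, actor 7, actor 8} has only 4 neighbours ({role A, role C, role F, role G}), so by Hall's theorem at most 6 of the 8 actors can be matched.

6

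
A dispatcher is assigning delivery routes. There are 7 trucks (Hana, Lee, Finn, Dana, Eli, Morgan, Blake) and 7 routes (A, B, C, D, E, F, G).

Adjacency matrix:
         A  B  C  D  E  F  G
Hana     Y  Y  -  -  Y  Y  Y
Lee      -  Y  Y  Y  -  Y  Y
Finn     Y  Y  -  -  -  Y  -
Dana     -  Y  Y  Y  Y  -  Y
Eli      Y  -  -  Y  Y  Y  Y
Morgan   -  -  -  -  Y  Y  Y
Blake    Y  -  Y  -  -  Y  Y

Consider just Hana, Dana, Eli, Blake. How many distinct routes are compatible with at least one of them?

The union of neighbours of {Hana, Dana, Eli, Blake} is {A, B, C, D, E, F, G}, which has 7 elements.
Since |N(S)| = 7 ≥ |S| = 4, Hall's condition holds for this subset.

7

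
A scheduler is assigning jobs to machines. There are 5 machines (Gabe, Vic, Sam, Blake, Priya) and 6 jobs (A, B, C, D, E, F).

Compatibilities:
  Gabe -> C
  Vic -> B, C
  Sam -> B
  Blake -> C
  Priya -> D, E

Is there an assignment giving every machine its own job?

The set {Gabe, Vic, Sam, Blake} has only 2 neighbours ({B, C}), so by Hall's theorem at most 3 of the 5 machines can be matched.
Hence no matching covers every machine.

No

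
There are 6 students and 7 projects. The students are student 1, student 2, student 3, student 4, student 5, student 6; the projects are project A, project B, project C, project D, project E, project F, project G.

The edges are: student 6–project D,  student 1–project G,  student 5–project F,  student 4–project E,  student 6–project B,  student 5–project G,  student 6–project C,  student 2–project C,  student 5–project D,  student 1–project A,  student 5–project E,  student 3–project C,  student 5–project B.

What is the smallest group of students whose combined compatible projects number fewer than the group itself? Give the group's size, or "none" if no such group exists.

Take S = {student 2, student 3}. Its neighbourhood is {project C}, so |N(S)| = 1 < |S| = 2.
No single vertex violates Hall's condition since each has at least one neighbour, so 2 is the minimum.

2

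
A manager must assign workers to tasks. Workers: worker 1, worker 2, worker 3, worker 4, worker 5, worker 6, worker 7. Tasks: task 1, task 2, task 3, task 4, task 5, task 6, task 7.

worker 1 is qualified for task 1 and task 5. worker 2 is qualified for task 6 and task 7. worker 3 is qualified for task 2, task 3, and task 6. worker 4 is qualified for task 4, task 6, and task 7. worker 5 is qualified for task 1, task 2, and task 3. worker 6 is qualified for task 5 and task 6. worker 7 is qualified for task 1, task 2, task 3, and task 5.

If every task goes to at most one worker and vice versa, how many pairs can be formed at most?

For example, pair worker 1–task 5, worker 2–task 7, worker 3–task 3, worker 4–task 4, worker 5–task 1, worker 6–task 6, worker 7–task 2.
This saturates every worker, so 7 is the maximum.

7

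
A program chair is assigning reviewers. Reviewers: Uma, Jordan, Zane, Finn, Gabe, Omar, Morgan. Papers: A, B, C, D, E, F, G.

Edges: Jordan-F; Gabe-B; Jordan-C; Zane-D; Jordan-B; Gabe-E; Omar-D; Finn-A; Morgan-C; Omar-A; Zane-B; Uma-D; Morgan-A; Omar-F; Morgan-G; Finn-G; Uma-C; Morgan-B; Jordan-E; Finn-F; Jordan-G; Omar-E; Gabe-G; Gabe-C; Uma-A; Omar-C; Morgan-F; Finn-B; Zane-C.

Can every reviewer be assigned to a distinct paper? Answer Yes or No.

A valid assignment of size 7: Uma→D, Jordan→E, Zane→C, Finn→F, Gabe→B, Omar→A, Morgan→G.
Every reviewer is matched, so this is a perfect matching.

Yes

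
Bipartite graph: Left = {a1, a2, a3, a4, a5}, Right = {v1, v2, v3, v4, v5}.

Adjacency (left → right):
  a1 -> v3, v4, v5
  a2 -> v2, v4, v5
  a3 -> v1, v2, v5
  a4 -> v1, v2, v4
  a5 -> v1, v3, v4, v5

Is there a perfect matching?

A valid assignment of size 5: a1-v3, a2-v5, a3-v2, a4-v4, a5-v1.
Every left vertex is matched, so this is a perfect matching.

Yes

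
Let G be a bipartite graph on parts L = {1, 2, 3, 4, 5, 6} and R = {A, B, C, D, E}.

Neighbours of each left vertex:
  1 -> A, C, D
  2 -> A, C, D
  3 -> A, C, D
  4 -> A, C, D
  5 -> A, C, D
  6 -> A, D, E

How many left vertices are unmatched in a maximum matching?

2

A valid assignment of size 4: 1→A, 2→D, 3→C, 6→E.
The set {1, 2, 3, 4, 5} has only 3 neighbours ({A, C, D}), so by Hall's theorem at most 4 of the 6 left vertices can be matched.
That matches 4 of the 6, leaving 2 unmatched; no matching can do better.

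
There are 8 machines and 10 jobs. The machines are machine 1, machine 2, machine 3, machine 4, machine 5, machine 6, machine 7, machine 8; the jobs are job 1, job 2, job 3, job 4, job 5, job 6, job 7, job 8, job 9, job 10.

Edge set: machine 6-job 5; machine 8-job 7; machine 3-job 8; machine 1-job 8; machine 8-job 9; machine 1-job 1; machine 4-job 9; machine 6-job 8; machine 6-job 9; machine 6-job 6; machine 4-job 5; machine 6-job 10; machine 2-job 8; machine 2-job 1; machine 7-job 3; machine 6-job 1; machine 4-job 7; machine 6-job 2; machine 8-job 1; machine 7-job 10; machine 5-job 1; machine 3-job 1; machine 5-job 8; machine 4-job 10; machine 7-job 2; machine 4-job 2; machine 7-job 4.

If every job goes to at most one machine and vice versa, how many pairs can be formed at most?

6

For example, pair machine 1-job 8, machine 2-job 1, machine 4-job 7, machine 6-job 5, machine 7-job 2, machine 8-job 9.
The set {machine 1, machine 2, machine 3, machine 5} has only 2 neighbours ({job 1, job 8}), so by Hall's theorem at most 6 of the 8 machines can be matched.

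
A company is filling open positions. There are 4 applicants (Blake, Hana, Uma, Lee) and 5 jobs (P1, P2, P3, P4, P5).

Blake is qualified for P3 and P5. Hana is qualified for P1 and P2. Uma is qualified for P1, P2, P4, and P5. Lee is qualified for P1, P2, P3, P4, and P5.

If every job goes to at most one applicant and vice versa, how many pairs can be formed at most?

4

A valid assignment of size 4: Blake→P3, Hana→P2, Uma→P5, Lee→P1.
All 4 applicants are matched, so no larger matching exists.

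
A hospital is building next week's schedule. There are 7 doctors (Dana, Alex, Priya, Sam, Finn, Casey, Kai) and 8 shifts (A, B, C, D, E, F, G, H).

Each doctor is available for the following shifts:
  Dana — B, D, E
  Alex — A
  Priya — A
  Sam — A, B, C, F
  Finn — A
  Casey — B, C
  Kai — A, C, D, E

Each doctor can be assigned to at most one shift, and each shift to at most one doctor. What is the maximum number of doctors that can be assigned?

5

For example, pair Dana→B, Alex→A, Sam→F, Casey→C, Kai→E.
The set {Alex, Priya, Finn} has only 1 neighbour ({A}), so by Hall's theorem at most 5 of the 7 doctors can be matched.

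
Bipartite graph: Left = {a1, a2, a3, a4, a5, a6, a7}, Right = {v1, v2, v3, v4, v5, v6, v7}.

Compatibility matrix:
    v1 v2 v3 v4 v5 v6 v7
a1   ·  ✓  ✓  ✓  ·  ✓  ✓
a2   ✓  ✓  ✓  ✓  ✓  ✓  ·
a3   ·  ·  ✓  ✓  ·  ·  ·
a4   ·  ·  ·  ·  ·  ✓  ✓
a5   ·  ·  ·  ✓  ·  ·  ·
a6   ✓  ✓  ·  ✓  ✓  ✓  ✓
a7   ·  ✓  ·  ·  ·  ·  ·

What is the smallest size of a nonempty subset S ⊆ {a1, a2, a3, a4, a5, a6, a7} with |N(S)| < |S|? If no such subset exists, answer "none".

A matching saturating every left vertex exists, for instance a1→v6, a2→v5, a3→v3, a4→v7, a5→v4, a6→v1, a7→v2.
By Hall's marriage theorem, this means |N(S)| ≥ |S| for every subset S, so no violating subset exists.

none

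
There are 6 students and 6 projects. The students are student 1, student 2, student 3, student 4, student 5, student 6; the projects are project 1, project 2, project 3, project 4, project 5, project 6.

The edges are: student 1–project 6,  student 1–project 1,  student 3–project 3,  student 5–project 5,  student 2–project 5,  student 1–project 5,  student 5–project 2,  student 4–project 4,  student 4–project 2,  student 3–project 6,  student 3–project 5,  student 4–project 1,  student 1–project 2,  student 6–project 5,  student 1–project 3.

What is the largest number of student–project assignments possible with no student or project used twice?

5

A valid assignment of size 5: student 1→project 3, student 2→project 5, student 3→project 6, student 4→project 4, student 5→project 2.
The set {student 2, student 6} has only 1 neighbour ({project 5}), so by Hall's theorem at most 5 of the 6 students can be matched.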